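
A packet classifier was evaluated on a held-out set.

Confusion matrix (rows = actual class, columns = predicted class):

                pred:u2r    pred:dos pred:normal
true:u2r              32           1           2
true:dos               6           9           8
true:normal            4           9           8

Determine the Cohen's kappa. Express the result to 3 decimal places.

Observed agreement pₒ = trace/N = 49/79 = 0.6203
Expected agreement pₑ = Σ (rowᵢ·colᵢ)/N² = (35·42 + 23·19 + 21·18)/79² = 0.3661
κ = (pₒ − pₑ)/(1 − pₑ) = (0.6203 − 0.3661)/(1 − 0.3661) = 0.401

0.401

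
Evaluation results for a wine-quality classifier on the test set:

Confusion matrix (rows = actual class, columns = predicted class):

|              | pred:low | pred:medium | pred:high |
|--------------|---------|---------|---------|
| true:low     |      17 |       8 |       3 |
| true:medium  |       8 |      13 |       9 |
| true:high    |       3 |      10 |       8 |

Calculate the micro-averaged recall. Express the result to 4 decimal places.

Micro-averaging pools counts across classes: ΣTP=38, ΣFP=41, ΣFN=41.
Micro-recall = TP/(TP+FN) on pooled counts = 0.4810 (equals overall accuracy in single-label multiclass).

0.4810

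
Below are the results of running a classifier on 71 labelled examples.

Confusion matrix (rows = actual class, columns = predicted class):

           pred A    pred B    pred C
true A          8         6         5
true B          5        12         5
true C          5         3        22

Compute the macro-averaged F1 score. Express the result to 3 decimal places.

0.567

Per-class F1 score (2·TP/(2·TP+FP+FN)):
  A: TP=8, FP=5+5=10, FN=6+5=11 → 16/37 = 0.4324
  B: TP=12, FP=6+3=9, FN=5+5=10 → 24/43 = 0.5581
  C: TP=22, FP=5+5=10, FN=5+3=8 → 44/62 = 0.7097
Macro-F1 score = mean = (0.4324 + 0.5581 + 0.7097) / 3 = 0.567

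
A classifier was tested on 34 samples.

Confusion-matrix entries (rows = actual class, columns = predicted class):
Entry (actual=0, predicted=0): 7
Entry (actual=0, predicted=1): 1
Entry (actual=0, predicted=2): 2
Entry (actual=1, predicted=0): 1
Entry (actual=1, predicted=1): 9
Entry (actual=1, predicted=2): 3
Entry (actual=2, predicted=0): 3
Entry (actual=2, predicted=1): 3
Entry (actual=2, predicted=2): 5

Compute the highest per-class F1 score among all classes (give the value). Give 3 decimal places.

Per-class F1 score (2·TP/(2·TP+FP+FN)):
  0: TP=7, FP=1+3=4, FN=1+2=3 → 14/21 = 0.6667
  1: TP=9, FP=1+3=4, FN=1+3=4 → 18/26 = 0.6923
  2: TP=5, FP=2+3=5, FN=3+3=6 → 10/21 = 0.4762
Highest is class '1' with F1 score = 0.692.

0.692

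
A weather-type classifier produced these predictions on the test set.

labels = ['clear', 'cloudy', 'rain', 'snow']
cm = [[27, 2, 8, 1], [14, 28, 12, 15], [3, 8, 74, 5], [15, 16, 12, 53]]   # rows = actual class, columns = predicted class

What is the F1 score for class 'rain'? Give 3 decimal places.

0.755

Take TP from the diagonal, FP from the rest of the 'rain' prediction marginal, FN from the rest of the 'rain' actual marginal.
F1 score = 2·TP/(2·TP+FP+FN).
rain: TP=74, FP=8+12+12=32, FN=3+8+5=16 → 148/196 = 0.7551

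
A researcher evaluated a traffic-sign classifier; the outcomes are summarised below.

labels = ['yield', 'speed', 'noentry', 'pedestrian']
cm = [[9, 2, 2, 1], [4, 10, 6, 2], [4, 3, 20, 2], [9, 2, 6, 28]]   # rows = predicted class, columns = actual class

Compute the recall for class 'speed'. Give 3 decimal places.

Take TP from the diagonal, FP from the rest of the 'speed' prediction marginal, FN from the rest of the 'speed' actual marginal.
recall = TP/(TP+FN).
speed: TP=10, FN=2+3+2=7 → 10/17 = 0.5882

0.588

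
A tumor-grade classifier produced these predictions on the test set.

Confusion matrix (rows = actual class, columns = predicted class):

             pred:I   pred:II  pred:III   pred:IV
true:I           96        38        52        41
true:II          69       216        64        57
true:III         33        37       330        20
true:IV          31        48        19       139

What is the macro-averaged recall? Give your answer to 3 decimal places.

0.582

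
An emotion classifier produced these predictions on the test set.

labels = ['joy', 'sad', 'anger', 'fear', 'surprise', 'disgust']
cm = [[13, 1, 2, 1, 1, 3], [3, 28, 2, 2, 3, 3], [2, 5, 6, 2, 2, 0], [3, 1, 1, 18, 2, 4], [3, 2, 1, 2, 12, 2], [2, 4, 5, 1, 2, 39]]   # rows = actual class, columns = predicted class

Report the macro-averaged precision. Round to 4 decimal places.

0.5897

Per-class precision (TP/(TP+FP)):
  joy: TP=13, FP=3+2+3+3+2=13 → 13/26 = 0.50000
  sad: TP=28, FP=1+5+1+2+4=13 → 28/41 = 0.68293
  anger: TP=6, FP=2+2+1+1+5=11 → 6/17 = 0.35294
  fear: TP=18, FP=1+2+2+2+1=8 → 18/26 = 0.69231
  surprise: TP=12, FP=1+3+2+2+2=10 → 12/22 = 0.54545
  disgust: TP=39, FP=3+3+0+4+2=12 → 39/51 = 0.76471
Macro-precision = mean = (0.50000 + 0.68293 + 0.35294 + 0.69231 + 0.54545 + 0.76471) / 6 = 0.5897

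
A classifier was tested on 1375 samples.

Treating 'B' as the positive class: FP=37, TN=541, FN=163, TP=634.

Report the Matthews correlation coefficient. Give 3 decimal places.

MCC = (TP·TN − FP·FN) / √((TP+FP)(TP+FN)(TN+FP)(TN+FN))
Numerator = 634·541 − 37·163 = 336963
Denominator = √(671·797·578·704) = √217611247744 = 466488.2075
MCC = 336963 / 466488.2075 = 0.722

0.722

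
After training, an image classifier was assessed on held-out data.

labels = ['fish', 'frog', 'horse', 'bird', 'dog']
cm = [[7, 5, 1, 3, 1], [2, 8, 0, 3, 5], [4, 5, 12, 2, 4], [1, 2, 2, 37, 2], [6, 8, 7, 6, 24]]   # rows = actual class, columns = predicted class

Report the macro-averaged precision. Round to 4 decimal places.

Per-class precision (TP/(TP+FP)):
  fish: TP=7, FP=2+4+1+6=13 → 7/20 = 0.35000
  frog: TP=8, FP=5+5+2+8=20 → 8/28 = 0.28571
  horse: TP=12, FP=1+0+2+7=10 → 12/22 = 0.54545
  bird: TP=37, FP=3+3+2+6=14 → 37/51 = 0.72549
  dog: TP=24, FP=1+5+4+2=12 → 24/36 = 0.66667
Macro-precision = mean = (0.35000 + 0.28571 + 0.54545 + 0.72549 + 0.66667) / 5 = 0.5147

0.5147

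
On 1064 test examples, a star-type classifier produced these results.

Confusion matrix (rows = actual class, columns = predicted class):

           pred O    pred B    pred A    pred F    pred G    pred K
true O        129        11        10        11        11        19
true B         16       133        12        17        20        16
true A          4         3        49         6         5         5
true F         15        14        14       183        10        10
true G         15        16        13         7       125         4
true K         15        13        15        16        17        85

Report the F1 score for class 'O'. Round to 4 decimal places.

0.6701

One-vs-rest for 'O': TP = diagonal; FP = other classes predicted 'O'; FN = 'O' predicted as other.
F1 score = 2·TP/(2·TP+FP+FN).
O: TP=129, FP=16+4+15+15+15=65, FN=11+10+11+11+19=62 → 258/385 = 0.67013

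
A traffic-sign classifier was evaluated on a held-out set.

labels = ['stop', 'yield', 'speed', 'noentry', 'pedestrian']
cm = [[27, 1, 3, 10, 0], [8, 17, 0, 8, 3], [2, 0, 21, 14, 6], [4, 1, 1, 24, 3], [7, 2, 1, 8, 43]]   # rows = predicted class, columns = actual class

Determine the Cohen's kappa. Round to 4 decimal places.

0.5191

Observed agreement pₒ = trace/N = 132/214 = 0.61682
Expected agreement pₑ = Σ (rowᵢ·colᵢ)/N² = (48·41 + 21·36 + 26·43 + 64·33 + 55·61)/214² = 0.20327
κ = (pₒ − pₑ)/(1 − pₑ) = (0.61682 − 0.20327)/(1 − 0.20327) = 0.5191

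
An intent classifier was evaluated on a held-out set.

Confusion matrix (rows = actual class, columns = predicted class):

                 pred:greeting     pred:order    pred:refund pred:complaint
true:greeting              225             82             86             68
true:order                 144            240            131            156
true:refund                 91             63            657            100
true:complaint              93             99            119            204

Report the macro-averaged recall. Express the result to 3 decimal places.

Per-class recall (TP/(TP+FN)):
  greeting: TP=225, FN=82+86+68=236 → 225/461 = 0.4881
  order: TP=240, FN=144+131+156=431 → 240/671 = 0.3577
  refund: TP=657, FN=91+63+100=254 → 657/911 = 0.7212
  complaint: TP=204, FN=93+99+119=311 → 204/515 = 0.3961
Macro-recall = mean = (0.4881 + 0.3577 + 0.7212 + 0.3961) / 4 = 0.491

0.491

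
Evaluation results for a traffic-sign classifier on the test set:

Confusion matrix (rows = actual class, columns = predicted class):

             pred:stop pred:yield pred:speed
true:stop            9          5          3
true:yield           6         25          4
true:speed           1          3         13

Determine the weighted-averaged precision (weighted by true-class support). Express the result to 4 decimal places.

0.6830

Per-class precision (TP/(TP+FP)):
  stop: TP=9, FP=6+1=7 → 9/16 = 0.56250
  yield: TP=25, FP=5+3=8 → 25/33 = 0.75758
  speed: TP=13, FP=3+4=7 → 13/20 = 0.65000
Weighted-precision = Σ (supportᵢ/N)·precisionᵢ with N=69: (17/69)·0.56250 + (35/69)·0.75758 + (17/69)·0.65000 = 0.6830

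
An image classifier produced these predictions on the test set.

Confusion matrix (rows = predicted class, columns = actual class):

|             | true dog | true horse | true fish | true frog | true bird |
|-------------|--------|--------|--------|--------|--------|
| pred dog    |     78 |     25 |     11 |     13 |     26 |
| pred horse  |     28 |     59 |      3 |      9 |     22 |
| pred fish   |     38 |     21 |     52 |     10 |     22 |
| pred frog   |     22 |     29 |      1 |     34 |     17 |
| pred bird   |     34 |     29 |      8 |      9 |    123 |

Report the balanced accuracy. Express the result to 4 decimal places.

0.4969

Balanced accuracy = mean of per-class recall.
  dog: recall = 78/200 = 0.39000
  horse: recall = 59/163 = 0.36196
  fish: recall = 52/75 = 0.69333
  frog: recall = 34/75 = 0.45333
  bird: recall = 123/210 = 0.58571
Mean = (0.39000 + 0.36196 + 0.69333 + 0.45333 + 0.58571) / 5 = 0.4969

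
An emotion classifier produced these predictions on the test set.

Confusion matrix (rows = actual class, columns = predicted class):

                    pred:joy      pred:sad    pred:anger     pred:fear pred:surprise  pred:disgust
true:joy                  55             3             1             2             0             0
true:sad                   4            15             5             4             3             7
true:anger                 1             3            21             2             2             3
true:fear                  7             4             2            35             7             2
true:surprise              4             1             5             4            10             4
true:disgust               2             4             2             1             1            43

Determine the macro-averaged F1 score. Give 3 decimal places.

0.618

Per-class F1 score (2·TP/(2·TP+FP+FN)):
  joy: TP=55, FP=4+1+7+4+2=18, FN=3+1+2+0+0=6 → 110/134 = 0.8209
  sad: TP=15, FP=3+3+4+1+4=15, FN=4+5+4+3+7=23 → 30/68 = 0.4412
  anger: TP=21, FP=1+5+2+5+2=15, FN=1+3+2+2+3=11 → 42/68 = 0.6176
  fear: TP=35, FP=2+4+2+4+1=13, FN=7+4+2+7+2=22 → 70/105 = 0.6667
  surprise: TP=10, FP=0+3+2+7+1=13, FN=4+1+5+4+4=18 → 20/51 = 0.3922
  disgust: TP=43, FP=0+7+3+2+4=16, FN=2+4+2+1+1=10 → 86/112 = 0.7679
Macro-F1 score = mean = (0.8209 + 0.4412 + 0.6176 + 0.6667 + 0.3922 + 0.7679) / 6 = 0.618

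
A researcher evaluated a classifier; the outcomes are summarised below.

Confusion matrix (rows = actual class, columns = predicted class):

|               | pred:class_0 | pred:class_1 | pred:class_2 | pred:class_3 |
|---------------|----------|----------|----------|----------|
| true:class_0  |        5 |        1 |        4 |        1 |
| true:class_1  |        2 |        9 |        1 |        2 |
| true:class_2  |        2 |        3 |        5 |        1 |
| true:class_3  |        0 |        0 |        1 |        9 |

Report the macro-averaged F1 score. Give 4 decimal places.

Per-class F1 score (2·TP/(2·TP+FP+FN)):
  class_0: TP=5, FP=2+2+0=4, FN=1+4+1=6 → 10/20 = 0.50000
  class_1: TP=9, FP=1+3+0=4, FN=2+1+2=5 → 18/27 = 0.66667
  class_2: TP=5, FP=4+1+1=6, FN=2+3+1=6 → 10/22 = 0.45455
  class_3: TP=9, FP=1+2+1=4, FN=0+0+1=1 → 18/23 = 0.78261
Macro-F1 score = mean = (0.50000 + 0.66667 + 0.45455 + 0.78261) / 4 = 0.6010

0.6010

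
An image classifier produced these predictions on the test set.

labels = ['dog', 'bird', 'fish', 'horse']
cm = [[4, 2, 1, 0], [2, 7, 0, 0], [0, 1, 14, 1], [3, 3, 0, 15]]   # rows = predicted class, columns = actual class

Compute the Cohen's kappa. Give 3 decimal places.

0.664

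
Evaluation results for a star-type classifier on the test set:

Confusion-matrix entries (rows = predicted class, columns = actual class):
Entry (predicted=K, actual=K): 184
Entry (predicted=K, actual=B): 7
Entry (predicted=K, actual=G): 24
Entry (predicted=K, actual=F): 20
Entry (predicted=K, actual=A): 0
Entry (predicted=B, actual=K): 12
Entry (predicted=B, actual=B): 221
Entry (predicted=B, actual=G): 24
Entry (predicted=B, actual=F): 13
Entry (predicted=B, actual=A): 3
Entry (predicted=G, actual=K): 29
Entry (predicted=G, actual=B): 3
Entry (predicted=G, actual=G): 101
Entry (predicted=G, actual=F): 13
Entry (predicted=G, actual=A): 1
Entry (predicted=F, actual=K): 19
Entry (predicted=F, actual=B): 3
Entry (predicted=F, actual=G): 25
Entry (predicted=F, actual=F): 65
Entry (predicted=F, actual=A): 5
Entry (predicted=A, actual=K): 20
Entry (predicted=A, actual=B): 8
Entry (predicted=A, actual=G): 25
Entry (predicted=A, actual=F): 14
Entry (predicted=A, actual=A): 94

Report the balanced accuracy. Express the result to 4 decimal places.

0.7101

Balanced accuracy = mean of per-class recall.
  K: recall = 184/264 = 0.69697
  B: recall = 221/242 = 0.91322
  G: recall = 101/199 = 0.50754
  F: recall = 65/125 = 0.52000
  A: recall = 94/103 = 0.91262
Mean = (0.69697 + 0.91322 + 0.50754 + 0.52000 + 0.91262) / 5 = 0.7101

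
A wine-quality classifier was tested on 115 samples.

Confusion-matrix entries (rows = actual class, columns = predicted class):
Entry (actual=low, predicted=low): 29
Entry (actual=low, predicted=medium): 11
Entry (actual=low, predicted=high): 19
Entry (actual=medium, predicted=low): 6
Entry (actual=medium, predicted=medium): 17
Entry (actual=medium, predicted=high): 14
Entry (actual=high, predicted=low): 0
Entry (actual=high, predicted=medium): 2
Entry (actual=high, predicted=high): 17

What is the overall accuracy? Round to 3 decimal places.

Accuracy = trace / total = (29+17+17=63) / 115 = 63/115 = 0.548

0.548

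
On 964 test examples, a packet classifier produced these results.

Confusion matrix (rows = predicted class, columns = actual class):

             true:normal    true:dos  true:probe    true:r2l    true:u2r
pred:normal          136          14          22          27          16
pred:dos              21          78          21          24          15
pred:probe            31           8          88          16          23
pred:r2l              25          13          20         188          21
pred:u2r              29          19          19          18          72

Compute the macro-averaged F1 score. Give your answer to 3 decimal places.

Per-class F1 score (2·TP/(2·TP+FP+FN)):
  normal: TP=136, FP=14+22+27+16=79, FN=21+31+25+29=106 → 272/457 = 0.5952
  dos: TP=78, FP=21+21+24+15=81, FN=14+8+13+19=54 → 156/291 = 0.5361
  probe: TP=88, FP=31+8+16+23=78, FN=22+21+20+19=82 → 176/336 = 0.5238
  r2l: TP=188, FP=25+13+20+21=79, FN=27+24+16+18=85 → 376/540 = 0.6963
  u2r: TP=72, FP=29+19+19+18=85, FN=16+15+23+21=75 → 144/304 = 0.4737
Macro-F1 score = mean = (0.5952 + 0.5361 + 0.5238 + 0.6963 + 0.4737) / 5 = 0.565

0.565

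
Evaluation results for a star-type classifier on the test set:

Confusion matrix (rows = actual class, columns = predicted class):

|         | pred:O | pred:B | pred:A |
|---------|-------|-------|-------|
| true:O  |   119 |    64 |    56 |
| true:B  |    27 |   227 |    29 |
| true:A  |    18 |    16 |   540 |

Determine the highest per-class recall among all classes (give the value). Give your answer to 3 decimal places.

0.941

Per-class recall (TP/(TP+FN)):
  O: TP=119, FN=64+56=120 → 119/239 = 0.4979
  B: TP=227, FN=27+29=56 → 227/283 = 0.8021
  A: TP=540, FN=18+16=34 → 540/574 = 0.9408
Highest is class 'A' with recall = 0.941.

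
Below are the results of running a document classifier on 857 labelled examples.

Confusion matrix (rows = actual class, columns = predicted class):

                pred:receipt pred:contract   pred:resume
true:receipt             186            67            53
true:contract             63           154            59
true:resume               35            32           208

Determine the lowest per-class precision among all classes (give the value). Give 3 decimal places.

0.609

Per-class precision (TP/(TP+FP)):
  receipt: TP=186, FP=63+35=98 → 186/284 = 0.6549
  contract: TP=154, FP=67+32=99 → 154/253 = 0.6087
  resume: TP=208, FP=53+59=112 → 208/320 = 0.6500
Lowest is class 'contract' with precision = 0.609.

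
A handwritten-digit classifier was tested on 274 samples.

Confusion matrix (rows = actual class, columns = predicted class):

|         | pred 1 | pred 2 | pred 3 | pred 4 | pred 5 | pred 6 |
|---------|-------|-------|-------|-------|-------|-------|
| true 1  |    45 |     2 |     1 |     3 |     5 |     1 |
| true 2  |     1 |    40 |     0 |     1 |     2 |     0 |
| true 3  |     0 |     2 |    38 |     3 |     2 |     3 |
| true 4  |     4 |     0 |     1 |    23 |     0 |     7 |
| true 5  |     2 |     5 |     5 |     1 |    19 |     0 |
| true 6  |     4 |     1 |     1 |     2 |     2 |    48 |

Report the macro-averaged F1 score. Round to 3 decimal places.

Per-class F1 score (2·TP/(2·TP+FP+FN)):
  1: TP=45, FP=1+0+4+2+4=11, FN=2+1+3+5+1=12 → 90/113 = 0.7965
  2: TP=40, FP=2+2+0+5+1=10, FN=1+0+1+2+0=4 → 80/94 = 0.8511
  3: TP=38, FP=1+0+1+5+1=8, FN=0+2+3+2+3=10 → 76/94 = 0.8085
  4: TP=23, FP=3+1+3+1+2=10, FN=4+0+1+0+7=12 → 46/68 = 0.6765
  5: TP=19, FP=5+2+2+0+2=11, FN=2+5+5+1+0=13 → 38/62 = 0.6129
  6: TP=48, FP=1+0+3+7+0=11, FN=4+1+1+2+2=10 → 96/117 = 0.8205
Macro-F1 score = mean = (0.7965 + 0.8511 + 0.8085 + 0.6765 + 0.6129 + 0.8205) / 6 = 0.761

0.761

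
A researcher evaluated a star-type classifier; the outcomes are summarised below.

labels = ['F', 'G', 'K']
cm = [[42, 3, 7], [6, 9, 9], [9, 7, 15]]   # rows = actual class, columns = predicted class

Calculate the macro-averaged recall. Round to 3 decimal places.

0.556

Per-class recall (TP/(TP+FN)):
  F: TP=42, FN=3+7=10 → 42/52 = 0.8077
  G: TP=9, FN=6+9=15 → 9/24 = 0.3750
  K: TP=15, FN=9+7=16 → 15/31 = 0.4839
Macro-recall = mean = (0.8077 + 0.3750 + 0.4839) / 3 = 0.556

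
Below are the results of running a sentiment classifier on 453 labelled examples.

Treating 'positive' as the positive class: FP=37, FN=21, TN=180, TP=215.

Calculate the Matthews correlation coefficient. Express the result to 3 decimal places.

0.745

MCC = (TP·TN − FP·FN) / √((TP+FP)(TP+FN)(TN+FP)(TN+FN))
Numerator = 215·180 − 37·21 = 37923
Denominator = √(252·236·217·201) = √2593990224 = 50931.2303
MCC = 37923 / 50931.2303 = 0.745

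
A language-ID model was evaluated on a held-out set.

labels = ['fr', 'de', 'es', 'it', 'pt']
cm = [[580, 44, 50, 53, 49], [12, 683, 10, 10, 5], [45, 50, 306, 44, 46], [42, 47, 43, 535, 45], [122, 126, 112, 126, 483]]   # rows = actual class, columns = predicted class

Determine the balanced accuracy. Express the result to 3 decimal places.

Balanced accuracy = mean of per-class recall.
  fr: recall = 580/776 = 0.7474
  de: recall = 683/720 = 0.9486
  es: recall = 306/491 = 0.6232
  it: recall = 535/712 = 0.7514
  pt: recall = 483/969 = 0.4985
Mean = (0.7474 + 0.9486 + 0.6232 + 0.7514 + 0.4985) / 5 = 0.714

0.714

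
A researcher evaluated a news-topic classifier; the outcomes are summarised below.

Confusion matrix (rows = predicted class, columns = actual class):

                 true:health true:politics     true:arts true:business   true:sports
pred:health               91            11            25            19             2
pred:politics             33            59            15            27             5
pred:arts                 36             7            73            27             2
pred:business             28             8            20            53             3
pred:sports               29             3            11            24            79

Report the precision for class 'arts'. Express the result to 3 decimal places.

0.503

Treat 'arts' as positive and all other classes as negative.
precision = TP/(TP+FP).
arts: TP=73, FP=36+7+27+2=72 → 73/145 = 0.5034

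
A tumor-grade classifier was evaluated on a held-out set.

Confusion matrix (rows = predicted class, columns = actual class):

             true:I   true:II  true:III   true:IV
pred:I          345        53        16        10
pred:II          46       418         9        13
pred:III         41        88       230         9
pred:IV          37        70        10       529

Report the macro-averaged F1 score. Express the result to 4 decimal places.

Per-class F1 score (2·TP/(2·TP+FP+FN)):
  I: TP=345, FP=53+16+10=79, FN=46+41+37=124 → 690/893 = 0.77268
  II: TP=418, FP=46+9+13=68, FN=53+88+70=211 → 836/1115 = 0.74978
  III: TP=230, FP=41+88+9=138, FN=16+9+10=35 → 460/633 = 0.72670
  IV: TP=529, FP=37+70+10=117, FN=10+13+9=32 → 1058/1207 = 0.87655
Macro-F1 score = mean = (0.77268 + 0.74978 + 0.72670 + 0.87655) / 4 = 0.7814

0.7814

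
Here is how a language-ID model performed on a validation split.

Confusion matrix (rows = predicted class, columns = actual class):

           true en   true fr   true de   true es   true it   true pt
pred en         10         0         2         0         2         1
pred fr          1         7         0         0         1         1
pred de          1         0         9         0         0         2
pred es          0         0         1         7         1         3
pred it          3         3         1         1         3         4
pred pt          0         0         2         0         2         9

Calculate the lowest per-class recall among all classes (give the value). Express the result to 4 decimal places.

0.3333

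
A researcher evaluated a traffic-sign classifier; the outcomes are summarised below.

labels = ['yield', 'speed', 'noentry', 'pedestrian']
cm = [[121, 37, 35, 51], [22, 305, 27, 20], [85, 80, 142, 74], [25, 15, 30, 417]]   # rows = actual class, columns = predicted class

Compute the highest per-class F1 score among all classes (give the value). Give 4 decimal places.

0.7950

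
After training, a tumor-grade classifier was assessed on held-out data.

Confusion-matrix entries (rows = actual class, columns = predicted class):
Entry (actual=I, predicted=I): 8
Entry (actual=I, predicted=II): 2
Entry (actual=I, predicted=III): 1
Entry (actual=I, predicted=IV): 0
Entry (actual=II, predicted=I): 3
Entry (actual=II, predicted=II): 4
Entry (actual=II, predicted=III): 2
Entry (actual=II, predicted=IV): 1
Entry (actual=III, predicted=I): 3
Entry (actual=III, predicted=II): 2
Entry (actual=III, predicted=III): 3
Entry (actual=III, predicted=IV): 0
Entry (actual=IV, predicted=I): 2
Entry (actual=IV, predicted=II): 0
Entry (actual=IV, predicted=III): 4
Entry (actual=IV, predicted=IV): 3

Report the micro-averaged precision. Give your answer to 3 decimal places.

Micro-averaging pools counts across classes: ΣTP=18, ΣFP=20, ΣFN=20.
Micro-precision = TP/(TP+FP) on pooled counts = 0.474 (equals overall accuracy in single-label multiclass).

0.474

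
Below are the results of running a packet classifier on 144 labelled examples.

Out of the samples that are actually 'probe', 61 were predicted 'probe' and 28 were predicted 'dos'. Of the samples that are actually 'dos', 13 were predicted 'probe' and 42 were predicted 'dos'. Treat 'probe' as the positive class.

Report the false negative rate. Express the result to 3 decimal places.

FNR = FN/(FN+TP) = 28/(28+61) = 0.315

0.315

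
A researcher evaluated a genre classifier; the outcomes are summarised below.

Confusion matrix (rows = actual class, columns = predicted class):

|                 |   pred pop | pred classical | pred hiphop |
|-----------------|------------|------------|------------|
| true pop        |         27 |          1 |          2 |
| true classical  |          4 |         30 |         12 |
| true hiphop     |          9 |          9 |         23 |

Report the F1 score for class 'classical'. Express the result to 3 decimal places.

0.698

Take TP from the diagonal, FP from the rest of the 'classical' prediction marginal, FN from the rest of the 'classical' actual marginal.
F1 score = 2·TP/(2·TP+FP+FN).
classical: TP=30, FP=1+9=10, FN=4+12=16 → 60/86 = 0.6977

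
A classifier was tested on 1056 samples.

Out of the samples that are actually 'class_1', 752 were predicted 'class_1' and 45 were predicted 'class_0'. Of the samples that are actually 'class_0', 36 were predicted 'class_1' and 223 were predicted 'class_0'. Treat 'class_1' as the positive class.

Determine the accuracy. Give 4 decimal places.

Accuracy = (TP+TN)/N = (752+223)/1056 = 0.9233

0.9233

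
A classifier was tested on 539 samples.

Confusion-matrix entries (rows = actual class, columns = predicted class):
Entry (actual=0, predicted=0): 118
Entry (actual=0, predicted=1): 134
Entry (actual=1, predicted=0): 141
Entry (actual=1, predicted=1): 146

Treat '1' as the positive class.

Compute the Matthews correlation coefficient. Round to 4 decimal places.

MCC = (TP·TN − FP·FN) / √((TP+FP)(TP+FN)(TN+FP)(TN+FN))
Numerator = 146·118 − 134·141 = -1666
Denominator = √(280·287·252·259) = √5244936480 = 72421.9337
MCC = -1666 / 72421.9337 = -0.0230

-0.0230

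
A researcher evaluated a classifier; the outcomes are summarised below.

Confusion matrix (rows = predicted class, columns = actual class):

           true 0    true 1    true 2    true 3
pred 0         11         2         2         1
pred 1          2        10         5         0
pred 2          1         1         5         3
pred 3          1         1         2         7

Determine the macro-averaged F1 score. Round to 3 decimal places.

0.602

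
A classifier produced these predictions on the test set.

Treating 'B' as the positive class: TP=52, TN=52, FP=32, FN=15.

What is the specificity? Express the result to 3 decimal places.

0.619

Specificity = TN/(TN+FP) = 52/(52+32) = 0.619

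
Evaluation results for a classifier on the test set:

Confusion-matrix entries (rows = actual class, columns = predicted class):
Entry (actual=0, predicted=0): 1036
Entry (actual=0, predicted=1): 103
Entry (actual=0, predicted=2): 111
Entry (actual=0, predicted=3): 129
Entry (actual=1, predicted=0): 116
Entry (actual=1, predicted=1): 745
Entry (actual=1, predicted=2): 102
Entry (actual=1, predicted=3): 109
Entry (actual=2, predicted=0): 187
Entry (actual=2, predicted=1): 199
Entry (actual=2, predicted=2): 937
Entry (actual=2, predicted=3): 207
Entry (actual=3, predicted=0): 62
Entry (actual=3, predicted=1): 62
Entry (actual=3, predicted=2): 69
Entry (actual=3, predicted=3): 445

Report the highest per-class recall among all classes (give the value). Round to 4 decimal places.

0.7513

Per-class recall (TP/(TP+FN)):
  0: TP=1036, FN=103+111+129=343 → 1036/1379 = 0.75127
  1: TP=745, FN=116+102+109=327 → 745/1072 = 0.69496
  2: TP=937, FN=187+199+207=593 → 937/1530 = 0.61242
  3: TP=445, FN=62+62+69=193 → 445/638 = 0.69749
Highest is class '0' with recall = 0.7513.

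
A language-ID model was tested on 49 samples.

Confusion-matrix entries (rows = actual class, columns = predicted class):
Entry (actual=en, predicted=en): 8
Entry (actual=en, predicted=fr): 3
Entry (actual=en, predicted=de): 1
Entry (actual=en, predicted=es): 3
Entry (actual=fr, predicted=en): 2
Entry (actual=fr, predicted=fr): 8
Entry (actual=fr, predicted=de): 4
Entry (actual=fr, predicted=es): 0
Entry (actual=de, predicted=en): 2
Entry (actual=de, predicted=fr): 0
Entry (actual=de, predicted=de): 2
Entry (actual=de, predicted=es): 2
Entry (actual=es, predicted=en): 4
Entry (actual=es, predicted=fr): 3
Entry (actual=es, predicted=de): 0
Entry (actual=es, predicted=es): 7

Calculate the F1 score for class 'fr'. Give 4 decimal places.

F1 score = 2·TP/(2·TP+FP+FN).
fr: TP=8, FP=3+0+3=6, FN=2+4+0=6 → 16/28 = 0.57143

0.5714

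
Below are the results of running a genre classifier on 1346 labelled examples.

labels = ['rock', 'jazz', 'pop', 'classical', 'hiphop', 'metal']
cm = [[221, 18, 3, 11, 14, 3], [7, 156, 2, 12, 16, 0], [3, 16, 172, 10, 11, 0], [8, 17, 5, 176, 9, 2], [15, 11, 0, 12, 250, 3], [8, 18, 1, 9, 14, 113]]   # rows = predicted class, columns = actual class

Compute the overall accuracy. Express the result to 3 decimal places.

Accuracy = trace / total = (221+156+172+176+250+113=1088) / 1346 = 1088/1346 = 0.808

0.808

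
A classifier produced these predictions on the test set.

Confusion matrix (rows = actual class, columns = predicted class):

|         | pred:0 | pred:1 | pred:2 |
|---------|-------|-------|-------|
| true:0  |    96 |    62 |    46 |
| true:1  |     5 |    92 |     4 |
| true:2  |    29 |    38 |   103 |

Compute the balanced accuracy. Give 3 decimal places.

0.662

Balanced accuracy = mean of per-class recall.
  0: recall = 96/204 = 0.4706
  1: recall = 92/101 = 0.9109
  2: recall = 103/170 = 0.6059
Mean = (0.4706 + 0.9109 + 0.6059) / 3 = 0.662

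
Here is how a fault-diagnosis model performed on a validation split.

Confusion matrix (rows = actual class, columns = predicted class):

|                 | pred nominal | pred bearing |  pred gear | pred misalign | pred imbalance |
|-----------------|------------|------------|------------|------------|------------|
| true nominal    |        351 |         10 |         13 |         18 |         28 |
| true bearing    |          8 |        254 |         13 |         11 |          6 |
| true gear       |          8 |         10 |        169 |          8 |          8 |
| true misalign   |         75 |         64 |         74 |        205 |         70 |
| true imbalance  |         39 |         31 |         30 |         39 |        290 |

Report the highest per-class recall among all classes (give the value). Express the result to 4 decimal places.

0.8699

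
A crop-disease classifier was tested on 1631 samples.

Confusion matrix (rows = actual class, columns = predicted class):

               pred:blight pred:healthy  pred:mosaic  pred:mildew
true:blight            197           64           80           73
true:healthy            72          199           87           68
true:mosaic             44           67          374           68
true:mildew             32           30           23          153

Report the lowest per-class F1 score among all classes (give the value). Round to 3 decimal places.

0.506

Per-class F1 score (2·TP/(2·TP+FP+FN)):
  blight: TP=197, FP=72+44+32=148, FN=64+80+73=217 → 394/759 = 0.5191
  healthy: TP=199, FP=64+67+30=161, FN=72+87+68=227 → 398/786 = 0.5064
  mosaic: TP=374, FP=80+87+23=190, FN=44+67+68=179 → 748/1117 = 0.6697
  mildew: TP=153, FP=73+68+68=209, FN=32+30+23=85 → 306/600 = 0.5100
Lowest is class 'healthy' with F1 score = 0.506.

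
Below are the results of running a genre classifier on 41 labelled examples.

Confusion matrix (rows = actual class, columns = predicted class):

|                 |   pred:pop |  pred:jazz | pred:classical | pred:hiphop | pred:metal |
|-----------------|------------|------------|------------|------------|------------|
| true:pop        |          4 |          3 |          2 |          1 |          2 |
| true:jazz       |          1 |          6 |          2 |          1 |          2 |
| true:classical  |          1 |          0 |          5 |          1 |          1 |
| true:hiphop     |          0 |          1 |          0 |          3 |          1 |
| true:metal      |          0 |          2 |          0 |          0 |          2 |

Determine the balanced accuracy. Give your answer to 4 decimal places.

0.5117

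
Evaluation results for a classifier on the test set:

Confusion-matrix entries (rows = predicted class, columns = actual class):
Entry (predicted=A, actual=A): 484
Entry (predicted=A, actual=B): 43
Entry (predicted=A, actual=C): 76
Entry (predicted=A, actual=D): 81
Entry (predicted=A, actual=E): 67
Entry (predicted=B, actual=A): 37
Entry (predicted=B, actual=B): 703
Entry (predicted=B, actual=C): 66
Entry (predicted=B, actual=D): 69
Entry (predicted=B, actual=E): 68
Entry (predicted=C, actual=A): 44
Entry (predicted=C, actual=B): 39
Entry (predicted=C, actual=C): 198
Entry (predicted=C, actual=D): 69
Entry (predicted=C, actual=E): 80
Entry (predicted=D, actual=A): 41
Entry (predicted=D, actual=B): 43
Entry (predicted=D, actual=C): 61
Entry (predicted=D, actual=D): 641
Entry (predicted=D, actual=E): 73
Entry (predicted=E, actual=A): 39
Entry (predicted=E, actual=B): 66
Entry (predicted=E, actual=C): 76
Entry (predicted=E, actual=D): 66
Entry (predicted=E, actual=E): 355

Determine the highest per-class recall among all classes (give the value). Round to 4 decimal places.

0.7864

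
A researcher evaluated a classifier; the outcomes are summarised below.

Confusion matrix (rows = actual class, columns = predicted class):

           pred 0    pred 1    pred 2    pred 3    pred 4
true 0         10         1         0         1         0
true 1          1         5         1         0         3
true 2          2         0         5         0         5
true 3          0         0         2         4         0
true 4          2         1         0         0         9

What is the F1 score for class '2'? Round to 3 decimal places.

One-vs-rest for '2': TP = diagonal; FP = other classes predicted '2'; FN = '2' predicted as other.
F1 score = 2·TP/(2·TP+FP+FN).
2: TP=5, FP=0+1+2+0=3, FN=2+0+0+5=7 → 10/20 = 0.5000

0.500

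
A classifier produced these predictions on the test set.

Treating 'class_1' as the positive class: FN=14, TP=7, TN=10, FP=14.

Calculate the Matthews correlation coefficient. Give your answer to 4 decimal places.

MCC = (TP·TN − FP·FN) / √((TP+FP)(TP+FN)(TN+FP)(TN+FN))
Numerator = 7·10 − 14·14 = -126
Denominator = √(21·21·24·24) = √254016 = 504.0000
MCC = -126 / 504.0000 = -0.2500

-0.2500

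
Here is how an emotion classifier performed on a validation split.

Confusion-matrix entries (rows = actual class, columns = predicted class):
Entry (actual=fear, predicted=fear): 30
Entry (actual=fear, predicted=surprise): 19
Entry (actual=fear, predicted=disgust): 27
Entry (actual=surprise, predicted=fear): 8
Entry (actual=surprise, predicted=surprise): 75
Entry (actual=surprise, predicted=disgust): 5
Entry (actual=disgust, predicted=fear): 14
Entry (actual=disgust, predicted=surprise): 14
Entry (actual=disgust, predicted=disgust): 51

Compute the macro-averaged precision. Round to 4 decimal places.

0.6286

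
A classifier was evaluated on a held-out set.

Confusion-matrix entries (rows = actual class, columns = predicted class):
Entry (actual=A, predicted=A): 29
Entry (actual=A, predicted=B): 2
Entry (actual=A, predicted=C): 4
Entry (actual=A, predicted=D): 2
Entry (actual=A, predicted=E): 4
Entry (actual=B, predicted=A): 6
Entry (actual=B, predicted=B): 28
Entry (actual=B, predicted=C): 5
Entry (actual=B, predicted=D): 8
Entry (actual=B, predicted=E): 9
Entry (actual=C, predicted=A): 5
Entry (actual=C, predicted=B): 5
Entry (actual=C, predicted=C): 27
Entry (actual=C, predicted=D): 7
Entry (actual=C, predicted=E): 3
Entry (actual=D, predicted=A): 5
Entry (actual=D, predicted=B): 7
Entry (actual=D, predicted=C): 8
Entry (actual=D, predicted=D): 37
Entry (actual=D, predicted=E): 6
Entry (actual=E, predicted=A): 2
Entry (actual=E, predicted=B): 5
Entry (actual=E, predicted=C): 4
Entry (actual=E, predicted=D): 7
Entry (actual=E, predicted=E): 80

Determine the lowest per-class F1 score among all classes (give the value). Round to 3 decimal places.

0.544

Per-class F1 score (2·TP/(2·TP+FP+FN)):
  A: TP=29, FP=6+5+5+2=18, FN=2+4+2+4=12 → 58/88 = 0.6591
  B: TP=28, FP=2+5+7+5=19, FN=6+5+8+9=28 → 56/103 = 0.5437
  C: TP=27, FP=4+5+8+4=21, FN=5+5+7+3=20 → 54/95 = 0.5684
  D: TP=37, FP=2+8+7+7=24, FN=5+7+8+6=26 → 74/124 = 0.5968
  E: TP=80, FP=4+9+3+6=22, FN=2+5+4+7=18 → 160/200 = 0.8000
Lowest is class 'B' with F1 score = 0.544.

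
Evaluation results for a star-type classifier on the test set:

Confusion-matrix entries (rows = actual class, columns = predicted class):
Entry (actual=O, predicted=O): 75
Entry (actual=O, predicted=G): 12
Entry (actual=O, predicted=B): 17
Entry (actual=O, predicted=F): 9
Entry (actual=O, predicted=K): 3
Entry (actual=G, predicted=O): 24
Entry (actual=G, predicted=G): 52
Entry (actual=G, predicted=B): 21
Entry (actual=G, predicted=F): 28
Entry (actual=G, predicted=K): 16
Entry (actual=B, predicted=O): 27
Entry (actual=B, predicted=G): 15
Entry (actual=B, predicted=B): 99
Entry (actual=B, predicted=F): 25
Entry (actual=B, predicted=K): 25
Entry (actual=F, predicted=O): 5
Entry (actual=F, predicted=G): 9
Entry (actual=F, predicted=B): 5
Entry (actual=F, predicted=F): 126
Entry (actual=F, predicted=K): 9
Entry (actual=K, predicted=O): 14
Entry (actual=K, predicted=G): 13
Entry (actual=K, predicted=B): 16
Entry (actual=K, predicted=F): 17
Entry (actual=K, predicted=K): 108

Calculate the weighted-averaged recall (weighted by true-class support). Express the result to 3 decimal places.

0.597

Per-class recall (TP/(TP+FN)):
  O: TP=75, FN=12+17+9+3=41 → 75/116 = 0.6466
  G: TP=52, FN=24+21+28+16=89 → 52/141 = 0.3688
  B: TP=99, FN=27+15+25+25=92 → 99/191 = 0.5183
  F: TP=126, FN=5+9+5+9=28 → 126/154 = 0.8182
  K: TP=108, FN=14+13+16+17=60 → 108/168 = 0.6429
Weighted-recall = Σ (supportᵢ/N)·recallᵢ with N=770: (116/770)·0.6466 + (141/770)·0.3688 + (191/770)·0.5183 + (154/770)·0.8182 + (168/770)·0.6429 = 0.597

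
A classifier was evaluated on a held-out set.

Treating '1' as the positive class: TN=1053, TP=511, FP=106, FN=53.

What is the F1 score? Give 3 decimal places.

Precision = TP/(TP+FP) = 511/617 = 0.8282
Recall = TP/(TP+FN) = 511/564 = 0.9060
F1 = 2·TP/(2·TP+FP+FN) = 1022/1181 = 0.865

0.865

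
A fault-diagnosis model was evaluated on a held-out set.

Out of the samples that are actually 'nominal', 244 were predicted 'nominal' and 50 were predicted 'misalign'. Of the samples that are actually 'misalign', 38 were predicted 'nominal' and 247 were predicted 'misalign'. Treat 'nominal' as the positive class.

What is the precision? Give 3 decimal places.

Precision = TP/(TP+FP) = 244/(244+38) = 244/282 = 0.865

0.865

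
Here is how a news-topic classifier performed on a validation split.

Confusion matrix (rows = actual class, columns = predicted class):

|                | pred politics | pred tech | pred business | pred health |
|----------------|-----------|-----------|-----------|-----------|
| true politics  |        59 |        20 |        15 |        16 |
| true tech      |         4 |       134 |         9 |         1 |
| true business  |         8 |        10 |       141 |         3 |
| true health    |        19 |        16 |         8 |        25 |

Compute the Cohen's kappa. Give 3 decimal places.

0.631

Observed agreement pₒ = trace/N = 359/488 = 0.7357
Expected agreement pₑ = Σ (rowᵢ·colᵢ)/N² = (110·90 + 148·180 + 162·173 + 68·45)/488² = 0.2840
κ = (pₒ − pₑ)/(1 − pₑ) = (0.7357 − 0.2840)/(1 − 0.2840) = 0.631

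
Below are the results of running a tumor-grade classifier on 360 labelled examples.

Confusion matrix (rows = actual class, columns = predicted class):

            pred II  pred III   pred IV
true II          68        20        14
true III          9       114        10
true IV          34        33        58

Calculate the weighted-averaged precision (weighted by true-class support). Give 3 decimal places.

0.671

Per-class precision (TP/(TP+FP)):
  II: TP=68, FP=9+34=43 → 68/111 = 0.6126
  III: TP=114, FP=20+33=53 → 114/167 = 0.6826
  IV: TP=58, FP=14+10=24 → 58/82 = 0.7073
Weighted-precision = Σ (supportᵢ/N)·precisionᵢ with N=360: (102/360)·0.6126 + (133/360)·0.6826 + (125/360)·0.7073 = 0.671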